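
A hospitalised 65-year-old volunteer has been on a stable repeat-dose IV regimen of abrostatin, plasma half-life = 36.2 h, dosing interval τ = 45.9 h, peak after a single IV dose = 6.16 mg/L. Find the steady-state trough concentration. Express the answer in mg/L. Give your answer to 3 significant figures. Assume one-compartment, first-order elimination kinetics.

k = ln2 / t½ = 0.693147 / 36.2 = 0.01915 h⁻¹
e^(−kτ) = e^(−0.01915 × 45.9) = 0.4152
Accumulation ratio R = 1 / (1 − e^(−kτ)) = 1 / (1 − 0.4152) = 1.710
Steady-state trough = C₀ × R × e^(−kτ) = 6.16 × 1.710 × 0.4152 = 4.374 mg/L

4.37 mg/L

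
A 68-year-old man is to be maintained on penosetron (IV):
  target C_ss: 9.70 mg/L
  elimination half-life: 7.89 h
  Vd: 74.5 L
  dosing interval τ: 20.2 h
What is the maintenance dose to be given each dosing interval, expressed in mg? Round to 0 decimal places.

1282 mg

k = ln2 / t½ = 0.693147 / 7.89 = 0.08785 h⁻¹
CL = k × Vd = 0.08785 × 74.5 = 6.545 L/h
At steady state, Dose/τ = Css × CL.
Dose = Css × CL × τ = 9.70 × 6.545 × 20.2 = 1282 mg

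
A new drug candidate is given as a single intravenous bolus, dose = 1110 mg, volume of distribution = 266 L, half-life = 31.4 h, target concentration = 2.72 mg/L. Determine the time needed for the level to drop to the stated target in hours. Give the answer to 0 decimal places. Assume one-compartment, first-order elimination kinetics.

C₀ = Dose / Vd = 1110 / 266 = 4.173 mg/L
k = ln2 / t½ = 0.693147 / 31.4 = 0.02207 h⁻¹
t = ln(C₀ / C) / k = ln(4.173 / 2.72) / 0.02207
  = ln(1.534) / 0.02207 = 0.4279 / 0.02207 = 19.39 h

19 h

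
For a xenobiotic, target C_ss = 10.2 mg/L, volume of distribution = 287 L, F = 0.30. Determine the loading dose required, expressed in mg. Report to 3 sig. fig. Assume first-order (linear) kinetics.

9760 mg

LD = Css × Vd / F = 10.2 × 287 / 0.30 = 9758 mg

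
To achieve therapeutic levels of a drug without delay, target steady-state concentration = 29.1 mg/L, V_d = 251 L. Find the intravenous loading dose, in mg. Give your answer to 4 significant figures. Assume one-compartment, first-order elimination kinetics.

LD = Css × Vd = 29.1 × 251 = 7304 mg

7304 mg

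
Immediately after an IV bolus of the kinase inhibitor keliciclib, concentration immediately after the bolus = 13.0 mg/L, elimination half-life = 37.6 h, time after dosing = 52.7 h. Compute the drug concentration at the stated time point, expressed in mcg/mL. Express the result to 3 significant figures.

4.92 mcg/mL

k = ln2 / t½ = 0.693147 / 37.6 = 0.01843 h⁻¹
C = C₀ · e^(−k·t) = 13.00 × e^(−0.01843 × 52.7)
  = 13.00 × 0.3786 = 4.922 mg/L
(4.922 mg/L = 4.922 mcg/mL)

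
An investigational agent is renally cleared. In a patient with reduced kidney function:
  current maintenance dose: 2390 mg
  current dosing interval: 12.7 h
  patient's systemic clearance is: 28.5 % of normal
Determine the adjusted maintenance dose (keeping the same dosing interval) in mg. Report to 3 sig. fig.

681 mg

To keep the same average steady-state level, dosing rate must scale with clearance.
CL ratio = 28.5 / 100 = 0.2850
New dose (same interval) = 2390 × 0.2850 = 681.2 mg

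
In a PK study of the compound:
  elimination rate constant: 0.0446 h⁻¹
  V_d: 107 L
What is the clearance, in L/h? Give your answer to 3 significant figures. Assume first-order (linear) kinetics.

CL = k × Vd = 0.0446 × 107 = 4.772 L/h

4.77 L/h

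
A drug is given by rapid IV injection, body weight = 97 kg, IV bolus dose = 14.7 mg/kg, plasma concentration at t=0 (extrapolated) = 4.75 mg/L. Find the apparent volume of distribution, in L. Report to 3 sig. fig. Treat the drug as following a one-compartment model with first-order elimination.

Dose = 14.7 × 97 = 1426 mg
Vd = Dose / C₀ = 1426 / 4.75 = 300.2 L

300 L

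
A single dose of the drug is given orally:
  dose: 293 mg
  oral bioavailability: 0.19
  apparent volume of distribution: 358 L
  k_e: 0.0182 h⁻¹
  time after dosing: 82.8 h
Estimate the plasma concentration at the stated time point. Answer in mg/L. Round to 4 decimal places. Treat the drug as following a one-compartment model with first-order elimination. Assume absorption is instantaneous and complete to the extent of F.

0.0345 mg/L

Amount reaching circulation = F × Dose = 0.19 × 293.0 = 55.67 mg
C₀ = F·Dose / Vd = 55.67 / 358 = 0.1555 mg/L
C = C₀ · e^(−k·t) = 0.1555 × e^(−0.01820 × 82.8)
  = 0.1555 × 0.2216 = 0.03446 mg/L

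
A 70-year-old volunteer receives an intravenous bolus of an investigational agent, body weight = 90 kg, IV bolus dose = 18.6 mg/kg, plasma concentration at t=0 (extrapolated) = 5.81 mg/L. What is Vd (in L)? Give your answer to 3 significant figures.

Dose = 18.6 × 90 = 1674 mg
Vd = Dose / C₀ = 1674 / 5.81 = 288.1 L

288 L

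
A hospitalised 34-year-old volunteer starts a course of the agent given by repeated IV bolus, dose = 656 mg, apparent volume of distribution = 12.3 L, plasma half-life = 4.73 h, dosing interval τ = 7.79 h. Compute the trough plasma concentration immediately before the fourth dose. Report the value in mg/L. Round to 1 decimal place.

C₀ per dose = Dose / Vd = 656 / 12.3 = 53.33 mg/L
k = ln2 / t½ = 0.693147 / 4.73 = 0.1465 h⁻¹
Fraction remaining after one interval: r = e^(−kτ) = e^(−0.1465 × 7.79) = 0.3194
Before dose 4, 3 doses have been given (aged 1τ, 2τ, 3τ).
C_trough = C₀ × (r + r² + … + r^3) = C₀ × r(1−r^3)/(1−r)
        = 53.33 × 0.3194 × (1 − 0.03258) / (1 − 0.3194) = 24.21 mg/L

24.2 mg/L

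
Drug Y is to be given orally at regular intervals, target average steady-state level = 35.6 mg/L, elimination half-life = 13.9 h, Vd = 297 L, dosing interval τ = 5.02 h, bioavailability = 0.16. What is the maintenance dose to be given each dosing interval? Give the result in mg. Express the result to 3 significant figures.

16500 mg

k = ln2 / t½ = 0.693147 / 13.9 = 0.04987 h⁻¹
CL = k × Vd = 0.04987 × 297 = 14.81 L/h
At steady state, F × (Dose/τ) = Css × CL.
Dose = Css × CL × τ / F = 35.6 × 14.81 × 5.02 / 0.16 = 16540 mg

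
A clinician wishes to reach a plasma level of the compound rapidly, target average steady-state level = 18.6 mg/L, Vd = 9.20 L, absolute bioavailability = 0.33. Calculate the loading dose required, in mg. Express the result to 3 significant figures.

LD = Css × Vd / F = 18.6 × 9.20 / 0.33 = 518.5 mg

519 mg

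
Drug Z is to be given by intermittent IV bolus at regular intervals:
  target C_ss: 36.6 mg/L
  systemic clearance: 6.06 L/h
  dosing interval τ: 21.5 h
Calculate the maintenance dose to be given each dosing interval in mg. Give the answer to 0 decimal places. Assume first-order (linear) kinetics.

At steady state, Dose/τ = Css × CL.
Dose = Css × CL × τ = 36.6 × 6.060 × 21.5 = 4769 mg

4769 mg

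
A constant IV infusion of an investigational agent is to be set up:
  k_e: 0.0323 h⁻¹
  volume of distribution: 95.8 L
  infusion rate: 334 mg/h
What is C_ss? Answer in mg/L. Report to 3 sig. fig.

108 mg/L

CL = k × Vd = 0.03230 × 95.8 = 3.094 L/h
At steady state Css = R₀ / CL = 334 / 3.094 = 108.0 mg/L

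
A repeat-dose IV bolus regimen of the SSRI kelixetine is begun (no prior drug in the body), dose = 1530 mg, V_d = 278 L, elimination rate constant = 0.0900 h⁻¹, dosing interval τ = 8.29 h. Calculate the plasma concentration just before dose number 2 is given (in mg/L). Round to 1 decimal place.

C₀ per dose = Dose / Vd = 1530 / 278 = 5.504 mg/L
Fraction remaining after one interval: r = e^(−kτ) = e^(−0.09000 × 8.29) = 0.4742
Before dose 2, 1 dose has been given (aged 1τ).
C_trough = C₀ × r = 5.504 × 0.4742 = 2.610 mg/L

2.6 mg/L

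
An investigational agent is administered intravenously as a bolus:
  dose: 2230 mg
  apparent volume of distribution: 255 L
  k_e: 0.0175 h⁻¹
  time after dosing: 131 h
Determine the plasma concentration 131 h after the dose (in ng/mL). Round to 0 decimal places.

883 ng/mL

C₀ = Dose / Vd = 2230 / 255 = 8.745 mg/L
C = C₀ · e^(−k·t) = 8.745 × e^(−0.01750 × 131)
  = 8.745 × 0.1010 = 0.8832 mg/L
Convert: 0.8832 mg/L × 1000 = 883.2 ng/mL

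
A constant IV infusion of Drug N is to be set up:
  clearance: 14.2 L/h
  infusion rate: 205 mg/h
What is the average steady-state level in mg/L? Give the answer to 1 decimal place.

14.4 mg/L

At steady state Css = R₀ / CL = 205 / 14.20 = 14.44 mg/L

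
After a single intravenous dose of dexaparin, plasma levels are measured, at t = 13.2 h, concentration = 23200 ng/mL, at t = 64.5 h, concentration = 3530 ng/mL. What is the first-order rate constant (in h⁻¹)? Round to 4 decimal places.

k = ln(C₁/C₂) / (t₂ − t₁) = ln(23200/3530) / (64.5 − 13.2)
  = 1.883 / 51.30 = 0.03671 h⁻¹

0.0367 h⁻¹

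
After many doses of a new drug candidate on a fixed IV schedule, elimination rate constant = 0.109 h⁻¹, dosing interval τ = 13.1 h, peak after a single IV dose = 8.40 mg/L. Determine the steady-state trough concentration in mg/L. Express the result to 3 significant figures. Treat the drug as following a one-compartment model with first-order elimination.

e^(−kτ) = e^(−0.1090 × 13.1) = 0.2398
Accumulation ratio R = 1 / (1 − e^(−kτ)) = 1 / (1 − 0.2398) = 1.315
Steady-state trough = C₀ × R × e^(−kτ) = 8.40 × 1.315 × 0.2398 = 2.649 mg/L

2.65 mg/L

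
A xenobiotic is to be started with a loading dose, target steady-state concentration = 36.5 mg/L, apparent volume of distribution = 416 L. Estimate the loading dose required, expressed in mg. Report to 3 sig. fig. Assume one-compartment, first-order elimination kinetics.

LD = Css × Vd = 36.5 × 416 = 15180 mg

15200 mg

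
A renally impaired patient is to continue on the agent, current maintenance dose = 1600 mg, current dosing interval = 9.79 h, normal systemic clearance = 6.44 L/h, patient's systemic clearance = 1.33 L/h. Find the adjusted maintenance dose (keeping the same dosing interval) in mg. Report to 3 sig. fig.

To keep the same average steady-state level, dosing rate must scale with clearance.
CL ratio = 1.33 / 6.44 = 0.2065
New dose (same interval) = 1600 × 0.2065 = 330.4 mg

330 mg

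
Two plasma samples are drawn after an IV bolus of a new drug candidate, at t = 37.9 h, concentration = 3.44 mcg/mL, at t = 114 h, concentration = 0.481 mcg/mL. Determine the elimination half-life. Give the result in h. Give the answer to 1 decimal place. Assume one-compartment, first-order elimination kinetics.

k = ln(C₁/C₂) / (t₂ − t₁) = ln(3.44/0.481) / (114 − 37.9)
  = 1.967 / 76.10 = 0.02585 h⁻¹
t½ = ln2 / k = 0.693147 / 0.02585 = 26.81 h

26.8 h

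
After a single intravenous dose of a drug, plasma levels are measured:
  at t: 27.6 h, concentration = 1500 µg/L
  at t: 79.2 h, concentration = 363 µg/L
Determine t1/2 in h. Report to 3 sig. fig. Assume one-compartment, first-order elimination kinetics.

25.2 h

k = ln(C₁/C₂) / (t₂ − t₁) = ln(1500/363) / (79.2 − 27.6)
  = 1.419 / 51.60 = 0.02750 h⁻¹
t½ = ln2 / k = 0.693147 / 0.02750 = 25.21 h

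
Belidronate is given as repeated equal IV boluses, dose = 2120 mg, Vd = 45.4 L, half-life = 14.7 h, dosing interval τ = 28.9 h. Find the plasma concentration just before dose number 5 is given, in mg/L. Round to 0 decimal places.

C₀ per dose = Dose / Vd = 2120 / 45.4 = 46.70 mg/L
k = ln2 / t½ = 0.693147 / 14.7 = 0.04715 h⁻¹
Fraction remaining after one interval: r = e^(−kτ) = e^(−0.04715 × 28.9) = 0.2560
Before dose 5, 4 doses have been given (aged 1τ, 2τ, 3τ, 4τ).
C_trough = C₀ × (r + r² + … + r^4) = C₀ × r(1−r^4)/(1−r)
        = 46.70 × 0.2560 × (1 − 0.004295) / (1 − 0.2560) = 16.00 mg/L

16 mg/L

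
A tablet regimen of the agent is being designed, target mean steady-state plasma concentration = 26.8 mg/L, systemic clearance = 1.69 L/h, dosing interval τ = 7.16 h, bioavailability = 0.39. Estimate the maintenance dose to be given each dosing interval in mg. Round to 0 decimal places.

832 mg

At steady state, F × (Dose/τ) = Css × CL.
Dose = Css × CL × τ / F = 26.8 × 1.690 × 7.16 / 0.39 = 831.5 mg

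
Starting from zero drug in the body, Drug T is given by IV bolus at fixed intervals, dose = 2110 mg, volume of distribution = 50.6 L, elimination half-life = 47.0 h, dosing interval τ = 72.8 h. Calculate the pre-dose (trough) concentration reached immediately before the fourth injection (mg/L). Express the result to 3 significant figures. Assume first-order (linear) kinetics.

C₀ per dose = Dose / Vd = 2110 / 50.6 = 41.70 mg/L
k = ln2 / t½ = 0.693147 / 47.0 = 0.01475 h⁻¹
Fraction remaining after one interval: r = e^(−kτ) = e^(−0.01475 × 72.8) = 0.3417
Before dose 4, 3 doses have been given (aged 1τ, 2τ, 3τ).
C_trough = C₀ × (r + r² + … + r^3) = C₀ × r(1−r^3)/(1−r)
        = 41.70 × 0.3417 × (1 − 0.03990) / (1 − 0.3417) = 20.78 mg/L

20.8 mg/L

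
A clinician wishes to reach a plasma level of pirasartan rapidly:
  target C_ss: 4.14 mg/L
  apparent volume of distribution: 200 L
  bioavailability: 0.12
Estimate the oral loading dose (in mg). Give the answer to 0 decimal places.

6900 mg

LD = Css × Vd / F = 4.14 × 200 / 0.12 = 6900 mg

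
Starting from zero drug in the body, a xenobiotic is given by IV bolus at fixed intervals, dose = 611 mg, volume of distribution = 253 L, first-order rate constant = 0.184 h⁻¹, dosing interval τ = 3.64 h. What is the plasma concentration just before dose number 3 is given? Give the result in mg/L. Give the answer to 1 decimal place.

1.9 mg/L

C₀ per dose = Dose / Vd = 611 / 253 = 2.415 mg/L
Fraction remaining after one interval: r = e^(−kτ) = e^(−0.1840 × 3.64) = 0.5118
Before dose 3, 2 doses have been given (aged 1τ, 2τ).
C_trough = C₀ × (r + r²) = 2.415 × (0.5118 + 0.2619) = 1.868 mg/L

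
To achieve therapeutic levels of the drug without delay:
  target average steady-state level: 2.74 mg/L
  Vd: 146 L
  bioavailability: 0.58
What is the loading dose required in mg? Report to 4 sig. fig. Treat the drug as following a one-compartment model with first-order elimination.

LD = Css × Vd / F = 2.74 × 146 / 0.58 = 689.7 mg

689.7 mg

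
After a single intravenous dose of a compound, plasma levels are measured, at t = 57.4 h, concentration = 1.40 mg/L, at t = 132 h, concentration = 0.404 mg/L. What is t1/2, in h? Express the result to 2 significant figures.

42 h

k = ln(C₁/C₂) / (t₂ − t₁) = ln(1.40/0.404) / (132 − 57.4)
  = 1.243 / 74.60 = 0.01666 h⁻¹
t½ = ln2 / k = 0.693147 / 0.01666 = 41.61 h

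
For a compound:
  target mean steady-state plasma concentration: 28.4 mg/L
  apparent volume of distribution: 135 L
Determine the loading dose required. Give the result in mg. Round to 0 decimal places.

3834 mg

LD = Css × Vd = 28.4 × 135 = 3834 mg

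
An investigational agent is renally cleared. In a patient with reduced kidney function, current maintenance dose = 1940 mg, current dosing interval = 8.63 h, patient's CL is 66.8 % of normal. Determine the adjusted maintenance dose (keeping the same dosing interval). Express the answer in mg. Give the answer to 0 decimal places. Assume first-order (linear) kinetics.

To keep the same average steady-state level, dosing rate must scale with clearance.
CL ratio = 66.8 / 100 = 0.6680
New dose (same interval) = 1940 × 0.6680 = 1296 mg

1296 mg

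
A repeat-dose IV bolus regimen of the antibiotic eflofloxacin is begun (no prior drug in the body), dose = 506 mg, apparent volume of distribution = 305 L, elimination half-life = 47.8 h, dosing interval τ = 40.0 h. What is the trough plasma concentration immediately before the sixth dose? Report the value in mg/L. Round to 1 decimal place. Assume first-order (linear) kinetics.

2.0 mg/L

C₀ per dose = Dose / Vd = 506 / 305 = 1.659 mg/L
k = ln2 / t½ = 0.693147 / 47.8 = 0.01450 h⁻¹
Fraction remaining after one interval: r = e^(−kτ) = e^(−0.01450 × 40.0) = 0.5599
Before dose 6, 5 doses have been given (aged 1τ, 2τ, 3τ, 4τ, 5τ).
C_trough = C₀ × (r + r² + … + r^5) = C₀ × r(1−r^5)/(1−r)
        = 1.659 × 0.5599 × (1 − 0.05502) / (1 − 0.5599) = 1.994 mg/L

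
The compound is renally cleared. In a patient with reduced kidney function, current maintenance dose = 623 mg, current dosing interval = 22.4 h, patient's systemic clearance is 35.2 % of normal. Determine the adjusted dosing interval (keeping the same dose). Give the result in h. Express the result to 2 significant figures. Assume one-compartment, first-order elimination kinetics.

64 h

To keep the same average steady-state level, dosing rate must scale with clearance.
CL ratio = 35.2 / 100 = 0.3520
New interval (same dose) = 22.4 / 0.3520 = 63.64 h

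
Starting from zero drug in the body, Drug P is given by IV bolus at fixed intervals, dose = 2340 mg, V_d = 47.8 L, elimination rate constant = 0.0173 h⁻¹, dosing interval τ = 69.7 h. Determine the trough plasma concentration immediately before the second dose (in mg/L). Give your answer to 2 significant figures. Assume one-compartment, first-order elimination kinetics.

C₀ per dose = Dose / Vd = 2340 / 47.8 = 48.95 mg/L
Fraction remaining after one interval: r = e^(−kτ) = e^(−0.01730 × 69.7) = 0.2994
Before dose 2, 1 dose has been given (aged 1τ).
C_trough = C₀ × r = 48.95 × 0.2994 = 14.66 mg/L

15 mg/L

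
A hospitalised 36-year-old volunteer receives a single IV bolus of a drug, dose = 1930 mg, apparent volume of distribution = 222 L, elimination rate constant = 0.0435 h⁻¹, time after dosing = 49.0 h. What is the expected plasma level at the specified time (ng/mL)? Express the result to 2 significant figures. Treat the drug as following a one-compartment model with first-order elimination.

1000 ng/mL

C₀ = Dose / Vd = 1930 / 222 = 8.694 mg/L
C = C₀ · e^(−k·t) = 8.694 × e^(−0.04350 × 49.0)
  = 8.694 × 0.1187 = 1.032 mg/L
Convert: 1.032 mg/L × 1000 = 1032 ng/mL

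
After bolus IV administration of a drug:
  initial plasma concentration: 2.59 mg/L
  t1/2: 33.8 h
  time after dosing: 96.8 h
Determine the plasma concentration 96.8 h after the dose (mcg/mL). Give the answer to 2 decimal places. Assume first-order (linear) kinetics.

0.36 mcg/mL

k = ln2 / t½ = 0.693147 / 33.8 = 0.02051 h⁻¹
C = C₀ · e^(−k·t) = 2.590 × e^(−0.02051 × 96.8)
  = 2.590 × 0.1373 = 0.3556 mg/L
(0.3556 mg/L = 0.3556 mcg/mL)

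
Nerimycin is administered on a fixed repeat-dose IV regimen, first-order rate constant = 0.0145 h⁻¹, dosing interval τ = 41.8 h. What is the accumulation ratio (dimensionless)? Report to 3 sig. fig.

e^(−kτ) = e^(−0.01450 × 41.8) = 0.5455
Accumulation ratio R = 1 / (1 − e^(−kτ)) = 1 / (1 − 0.5455) = 2.200

2.20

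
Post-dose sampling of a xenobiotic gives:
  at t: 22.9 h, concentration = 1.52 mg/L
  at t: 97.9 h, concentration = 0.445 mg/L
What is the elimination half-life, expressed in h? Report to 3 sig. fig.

42.3 h

k = ln(C₁/C₂) / (t₂ − t₁) = ln(1.52/0.445) / (97.9 − 22.9)
  = 1.228 / 75.00 = 0.01637 h⁻¹
t½ = ln2 / k = 0.693147 / 0.01637 = 42.34 h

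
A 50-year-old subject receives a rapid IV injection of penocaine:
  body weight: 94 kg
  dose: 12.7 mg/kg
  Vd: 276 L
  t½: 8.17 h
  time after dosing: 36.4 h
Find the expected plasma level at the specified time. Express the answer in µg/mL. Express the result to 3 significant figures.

0.197 µg/mL

Total dose = 12.7 × 94 = 1194 mg
C₀ = Dose / Vd = 1194 / 276 = 4.326 mg/L
k = ln2 / t½ = 0.693147 / 8.17 = 0.08484 h⁻¹
C = C₀ · e^(−k·t) = 4.326 × e^(−0.08484 × 36.4)
  = 4.326 × 0.04559 = 0.1972 mg/L
(0.1972 mg/L = 0.1972 µg/mL)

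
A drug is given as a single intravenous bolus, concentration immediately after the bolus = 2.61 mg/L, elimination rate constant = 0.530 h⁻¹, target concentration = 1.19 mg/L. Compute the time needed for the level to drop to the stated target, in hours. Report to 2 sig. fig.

t = ln(C₀ / C) / k = ln(2.610 / 1.19) / 0.5300
  = ln(2.193) / 0.5300 = 0.7853 / 0.5300 = 1.482 h

1.5 h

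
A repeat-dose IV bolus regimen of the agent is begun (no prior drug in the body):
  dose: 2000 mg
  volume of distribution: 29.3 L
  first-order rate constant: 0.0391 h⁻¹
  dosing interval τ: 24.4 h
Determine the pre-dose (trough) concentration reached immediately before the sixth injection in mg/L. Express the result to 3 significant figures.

42.4 mg/L

C₀ per dose = Dose / Vd = 2000 / 29.3 = 68.26 mg/L
Fraction remaining after one interval: r = e^(−kτ) = e^(−0.03910 × 24.4) = 0.3852
Before dose 6, 5 doses have been given (aged 1τ, 2τ, 3τ, 4τ, 5τ).
C_trough = C₀ × (r + r² + … + r^5) = C₀ × r(1−r^5)/(1−r)
        = 68.26 × 0.3852 × (1 − 0.008481) / (1 − 0.3852) = 42.41 mg/L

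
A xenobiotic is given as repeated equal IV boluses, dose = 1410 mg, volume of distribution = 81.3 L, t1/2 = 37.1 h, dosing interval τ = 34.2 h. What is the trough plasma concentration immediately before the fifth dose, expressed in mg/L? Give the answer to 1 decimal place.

C₀ per dose = Dose / Vd = 1410 / 81.3 = 17.34 mg/L
k = ln2 / t½ = 0.693147 / 37.1 = 0.01868 h⁻¹
Fraction remaining after one interval: r = e^(−kτ) = e^(−0.01868 × 34.2) = 0.5279
Before dose 5, 4 doses have been given (aged 1τ, 2τ, 3τ, 4τ).
C_trough = C₀ × (r + r² + … + r^4) = C₀ × r(1−r^4)/(1−r)
        = 17.34 × 0.5279 × (1 − 0.07766) / (1 − 0.5279) = 17.88 mg/L

17.9 mg/L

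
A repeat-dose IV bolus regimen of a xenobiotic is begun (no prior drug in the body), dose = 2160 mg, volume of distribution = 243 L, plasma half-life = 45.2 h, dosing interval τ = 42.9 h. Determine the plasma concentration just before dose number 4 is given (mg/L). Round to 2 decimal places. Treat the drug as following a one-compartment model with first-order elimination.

C₀ per dose = Dose / Vd = 2160 / 243 = 8.889 mg/L
k = ln2 / t½ = 0.693147 / 45.2 = 0.01534 h⁻¹
Fraction remaining after one interval: r = e^(−kτ) = e^(−0.01534 × 42.9) = 0.5178
Before dose 4, 3 doses have been given (aged 1τ, 2τ, 3τ).
C_trough = C₀ × (r + r² + … + r^3) = C₀ × r(1−r^3)/(1−r)
        = 8.889 × 0.5178 × (1 − 0.1388) / (1 − 0.5178) = 8.220 mg/L

8.22 mg/L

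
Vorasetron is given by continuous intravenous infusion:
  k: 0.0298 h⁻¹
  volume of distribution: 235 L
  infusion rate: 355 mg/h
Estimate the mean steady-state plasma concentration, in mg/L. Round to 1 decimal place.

CL = k × Vd = 0.02980 × 235 = 7.003 L/h
At steady state Css = R₀ / CL = 355 / 7.003 = 50.69 mg/L

50.7 mg/L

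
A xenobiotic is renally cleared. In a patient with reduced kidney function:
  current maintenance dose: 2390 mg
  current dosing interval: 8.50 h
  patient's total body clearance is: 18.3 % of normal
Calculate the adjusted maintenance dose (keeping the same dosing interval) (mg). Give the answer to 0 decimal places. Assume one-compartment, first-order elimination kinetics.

To keep the same average steady-state level, dosing rate must scale with clearance.
CL ratio = 18.3 / 100 = 0.1830
New dose (same interval) = 2390 × 0.1830 = 437.4 mg

437 mg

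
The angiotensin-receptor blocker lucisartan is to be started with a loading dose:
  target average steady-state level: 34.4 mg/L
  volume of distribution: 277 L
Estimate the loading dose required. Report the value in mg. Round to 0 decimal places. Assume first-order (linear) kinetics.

LD = Css × Vd = 34.4 × 277 = 9529 mg

9529 mg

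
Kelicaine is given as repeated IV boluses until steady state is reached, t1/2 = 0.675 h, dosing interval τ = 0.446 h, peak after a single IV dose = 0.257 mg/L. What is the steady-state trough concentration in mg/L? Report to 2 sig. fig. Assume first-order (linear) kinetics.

k = ln2 / t½ = 0.693147 / 0.675 = 1.027 h⁻¹
e^(−kτ) = e^(−1.027 × 0.446) = 0.6325
Accumulation ratio R = 1 / (1 − e^(−kτ)) = 1 / (1 − 0.6325) = 2.721
Steady-state trough = C₀ × R × e^(−kτ) = 0.257 × 2.721 × 0.6325 = 0.4423 mg/L

0.44 mg/L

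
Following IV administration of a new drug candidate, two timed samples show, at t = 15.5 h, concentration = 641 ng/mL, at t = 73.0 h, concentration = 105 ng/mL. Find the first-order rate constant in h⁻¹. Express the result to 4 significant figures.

k = ln(C₁/C₂) / (t₂ − t₁) = ln(641/105) / (73.0 − 15.5)
  = 1.809 / 57.50 = 0.03146 h⁻¹

0.03146 h⁻¹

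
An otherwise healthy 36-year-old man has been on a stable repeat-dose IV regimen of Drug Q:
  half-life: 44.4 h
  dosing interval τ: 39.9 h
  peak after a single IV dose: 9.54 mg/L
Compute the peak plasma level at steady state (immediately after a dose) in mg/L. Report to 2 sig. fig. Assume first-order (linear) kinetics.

k = ln2 / t½ = 0.693147 / 44.4 = 0.01561 h⁻¹
e^(−kτ) = e^(−0.01561 × 39.9) = 0.5364
Accumulation ratio R = 1 / (1 − e^(−kτ)) = 1 / (1 − 0.5364) = 2.157
Steady-state peak = C₀ × R = 9.54 × 2.157 = 20.58 mg/L

21 mg/L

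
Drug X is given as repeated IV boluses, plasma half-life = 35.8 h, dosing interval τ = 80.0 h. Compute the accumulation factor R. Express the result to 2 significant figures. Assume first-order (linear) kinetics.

k = ln2 / t½ = 0.693147 / 35.8 = 0.01936 h⁻¹
e^(−kτ) = e^(−0.01936 × 80.0) = 0.2125
Accumulation ratio R = 1 / (1 − e^(−kτ)) = 1 / (1 − 0.2125) = 1.270

1.3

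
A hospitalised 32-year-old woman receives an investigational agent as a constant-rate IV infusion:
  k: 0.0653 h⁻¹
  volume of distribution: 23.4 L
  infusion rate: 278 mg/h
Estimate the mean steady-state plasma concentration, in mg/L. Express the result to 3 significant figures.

CL = k × Vd = 0.06530 × 23.4 = 1.528 L/h
At steady state Css = R₀ / CL = 278 / 1.528 = 181.9 mg/L

182 mg/L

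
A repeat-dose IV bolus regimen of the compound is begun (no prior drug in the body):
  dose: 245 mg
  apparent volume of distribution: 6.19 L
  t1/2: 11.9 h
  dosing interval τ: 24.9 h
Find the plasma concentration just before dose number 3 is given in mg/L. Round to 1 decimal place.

11.5 mg/L

C₀ per dose = Dose / Vd = 245 / 6.19 = 39.58 mg/L
k = ln2 / t½ = 0.693147 / 11.9 = 0.05825 h⁻¹
Fraction remaining after one interval: r = e^(−kτ) = e^(−0.05825 × 24.9) = 0.2345
Before dose 3, 2 doses have been given (aged 1τ, 2τ).
C_trough = C₀ × (r + r²) = 39.58 × (0.2345 + 0.05499) = 11.46 mg/L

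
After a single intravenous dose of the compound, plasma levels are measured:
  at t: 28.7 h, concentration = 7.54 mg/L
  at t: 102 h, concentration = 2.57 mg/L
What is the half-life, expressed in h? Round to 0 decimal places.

47 h

k = ln(C₁/C₂) / (t₂ − t₁) = ln(7.54/2.57) / (102 − 28.7)
  = 1.076 / 73.30 = 0.01468 h⁻¹
t½ = ln2 / k = 0.693147 / 0.01468 = 47.22 h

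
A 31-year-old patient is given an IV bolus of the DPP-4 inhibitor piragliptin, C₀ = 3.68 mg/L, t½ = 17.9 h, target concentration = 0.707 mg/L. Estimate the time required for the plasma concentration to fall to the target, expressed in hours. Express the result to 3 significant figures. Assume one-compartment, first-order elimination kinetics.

k = ln2 / t½ = 0.693147 / 17.9 = 0.03872 h⁻¹
t = ln(C₀ / C) / k = ln(3.680 / 0.707) / 0.03872
  = ln(5.205) / 0.03872 = 1.650 / 0.03872 = 42.61 h

42.6 h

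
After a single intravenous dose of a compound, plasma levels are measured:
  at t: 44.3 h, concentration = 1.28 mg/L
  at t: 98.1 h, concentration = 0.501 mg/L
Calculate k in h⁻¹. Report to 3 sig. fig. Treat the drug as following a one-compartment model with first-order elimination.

k = ln(C₁/C₂) / (t₂ − t₁) = ln(1.28/0.501) / (98.1 − 44.3)
  = 0.9380 / 53.80 = 0.01743 h⁻¹

0.0174 h⁻¹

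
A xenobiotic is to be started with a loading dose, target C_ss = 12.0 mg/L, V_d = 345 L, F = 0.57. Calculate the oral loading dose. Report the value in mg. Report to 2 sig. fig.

LD = Css × Vd / F = 12.0 × 345 / 0.57 = 7263 mg

7300 mg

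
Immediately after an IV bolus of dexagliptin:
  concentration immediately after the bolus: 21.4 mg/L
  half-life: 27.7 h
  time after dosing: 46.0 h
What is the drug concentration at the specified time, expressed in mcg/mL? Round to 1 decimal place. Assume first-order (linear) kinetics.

6.8 mcg/mL

k = ln2 / t½ = 0.693147 / 27.7 = 0.02502 h⁻¹
C = C₀ · e^(−k·t) = 21.40 × e^(−0.02502 × 46.0)
  = 21.40 × 0.3163 = 6.769 mg/L
(6.769 mg/L = 6.769 mcg/mL)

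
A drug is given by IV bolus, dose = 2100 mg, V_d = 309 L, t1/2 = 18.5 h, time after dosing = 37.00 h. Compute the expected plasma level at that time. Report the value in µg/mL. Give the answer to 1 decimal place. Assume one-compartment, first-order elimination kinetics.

C₀ = Dose / Vd = 2100 / 309 = 6.796 mg/L
k = ln2 / t½ = 0.693147 / 18.5 = 0.03747 h⁻¹
t / t½ = 37.00 / 18.5 = 2 half-lives
C = C₀ × (1/2)^2 = 6.796 × 0.2500 = 1.699 mg/L
(1.699 mg/L = 1.699 µg/mL)

1.7 µg/mL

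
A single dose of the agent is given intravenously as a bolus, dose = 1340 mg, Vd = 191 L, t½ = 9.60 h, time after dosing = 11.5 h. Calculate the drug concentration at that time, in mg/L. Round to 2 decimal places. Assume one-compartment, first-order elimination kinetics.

3.06 mg/L

C₀ = Dose / Vd = 1340 / 191 = 7.016 mg/L
k = ln2 / t½ = 0.693147 / 9.60 = 0.07220 h⁻¹
C = C₀ · e^(−k·t) = 7.016 × e^(−0.07220 × 11.5)
  = 7.016 × 0.4359 = 3.058 mg/L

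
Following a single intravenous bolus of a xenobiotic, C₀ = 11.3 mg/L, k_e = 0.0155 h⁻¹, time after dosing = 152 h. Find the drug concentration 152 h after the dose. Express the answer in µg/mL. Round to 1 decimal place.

C = C₀ · e^(−k·t) = 11.30 × e^(−0.01550 × 152)
  = 11.30 × 0.09480 = 1.071 mg/L
(1.071 mg/L = 1.071 µg/mL)

1.1 µg/mL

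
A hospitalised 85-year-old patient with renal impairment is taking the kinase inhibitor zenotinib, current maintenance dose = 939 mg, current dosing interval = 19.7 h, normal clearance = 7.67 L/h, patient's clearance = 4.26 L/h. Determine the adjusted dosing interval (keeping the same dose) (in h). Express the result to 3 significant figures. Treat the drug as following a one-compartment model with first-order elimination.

To keep the same average steady-state level, dosing rate must scale with clearance.
CL ratio = 4.26 / 7.67 = 0.5554
New interval (same dose) = 19.7 / 0.5554 = 35.47 h

35.5 h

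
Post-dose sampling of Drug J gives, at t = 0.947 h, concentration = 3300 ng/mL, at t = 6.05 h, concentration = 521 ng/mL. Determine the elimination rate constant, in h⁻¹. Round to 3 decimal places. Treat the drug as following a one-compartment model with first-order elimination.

0.362 h⁻¹

k = ln(C₁/C₂) / (t₂ − t₁) = ln(3300/521) / (6.05 − 0.947)
  = 1.846 / 5.103 = 0.3617 h⁻¹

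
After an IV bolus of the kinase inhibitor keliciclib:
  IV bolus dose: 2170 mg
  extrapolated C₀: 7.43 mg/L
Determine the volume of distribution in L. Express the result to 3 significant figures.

Vd = Dose / C₀ = 2170 / 7.43 = 292.1 L

292 L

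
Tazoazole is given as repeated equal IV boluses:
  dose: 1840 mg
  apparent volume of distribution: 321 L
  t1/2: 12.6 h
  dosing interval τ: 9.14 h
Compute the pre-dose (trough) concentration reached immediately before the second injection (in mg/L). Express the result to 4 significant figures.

3.467 mg/L

C₀ per dose = Dose / Vd = 1840 / 321 = 5.732 mg/L
k = ln2 / t½ = 0.693147 / 12.6 = 0.05501 h⁻¹
Fraction remaining after one interval: r = e^(−kτ) = e^(−0.05501 × 9.14) = 0.6048
Before dose 2, 1 dose has been given (aged 1τ).
C_trough = C₀ × r = 5.732 × 0.6048 = 3.467 mg/L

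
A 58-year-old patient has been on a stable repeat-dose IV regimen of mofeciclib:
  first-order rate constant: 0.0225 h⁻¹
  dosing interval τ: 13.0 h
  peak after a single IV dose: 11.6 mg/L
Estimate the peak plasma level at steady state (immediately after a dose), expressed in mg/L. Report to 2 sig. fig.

46 mg/L

e^(−kτ) = e^(−0.02250 × 13.0) = 0.7464
Accumulation ratio R = 1 / (1 − e^(−kτ)) = 1 / (1 − 0.7464) = 3.943
Steady-state peak = C₀ × R = 11.6 × 3.943 = 45.74 mg/L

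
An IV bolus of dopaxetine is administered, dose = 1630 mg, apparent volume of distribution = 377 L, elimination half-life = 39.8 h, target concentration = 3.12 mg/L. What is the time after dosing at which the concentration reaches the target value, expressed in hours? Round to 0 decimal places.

C₀ = Dose / Vd = 1630 / 377 = 4.324 mg/L
k = ln2 / t½ = 0.693147 / 39.8 = 0.01742 h⁻¹
t = ln(C₀ / C) / k = ln(4.324 / 3.12) / 0.01742
  = ln(1.386) / 0.01742 = 0.3264 / 0.01742 = 18.74 h

19 h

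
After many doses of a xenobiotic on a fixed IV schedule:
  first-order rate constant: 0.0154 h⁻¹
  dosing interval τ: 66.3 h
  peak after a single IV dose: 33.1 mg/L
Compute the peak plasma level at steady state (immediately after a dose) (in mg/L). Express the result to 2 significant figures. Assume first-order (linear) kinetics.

52 mg/L

e^(−kτ) = e^(−0.01540 × 66.3) = 0.3602
Accumulation ratio R = 1 / (1 − e^(−kτ)) = 1 / (1 − 0.3602) = 1.563
Steady-state peak = C₀ × R = 33.1 × 1.563 = 51.74 mg/L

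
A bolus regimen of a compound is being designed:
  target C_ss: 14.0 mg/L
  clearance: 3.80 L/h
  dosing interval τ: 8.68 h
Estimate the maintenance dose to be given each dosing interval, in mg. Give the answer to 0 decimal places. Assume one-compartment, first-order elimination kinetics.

462 mg

At steady state, Dose/τ = Css × CL.
Dose = Css × CL × τ = 14.0 × 3.800 × 8.68 = 461.8 mg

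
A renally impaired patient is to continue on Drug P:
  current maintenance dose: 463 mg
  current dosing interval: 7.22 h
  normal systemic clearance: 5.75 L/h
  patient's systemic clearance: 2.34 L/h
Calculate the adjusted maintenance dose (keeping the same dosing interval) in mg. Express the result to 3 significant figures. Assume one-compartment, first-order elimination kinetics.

To keep the same average steady-state level, dosing rate must scale with clearance.
CL ratio = 2.34 / 5.75 = 0.4070
New dose (same interval) = 463 × 0.4070 = 188.4 mg

188 mg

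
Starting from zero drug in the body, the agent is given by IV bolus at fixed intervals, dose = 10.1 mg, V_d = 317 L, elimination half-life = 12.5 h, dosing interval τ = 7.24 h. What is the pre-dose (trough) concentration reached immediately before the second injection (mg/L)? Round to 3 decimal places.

0.021 mg/L

C₀ per dose = Dose / Vd = 10.1 / 317 = 0.03186 mg/L
k = ln2 / t½ = 0.693147 / 12.5 = 0.05545 h⁻¹
Fraction remaining after one interval: r = e^(−kτ) = e^(−0.05545 × 7.24) = 0.6693
Before dose 2, 1 dose has been given (aged 1τ).
C_trough = C₀ × r = 0.03186 × 0.6693 = 0.02132 mg/L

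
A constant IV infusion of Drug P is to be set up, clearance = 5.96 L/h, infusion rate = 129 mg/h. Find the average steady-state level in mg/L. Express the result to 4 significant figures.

At steady state Css = R₀ / CL = 129 / 5.960 = 21.64 mg/L

21.64 mg/L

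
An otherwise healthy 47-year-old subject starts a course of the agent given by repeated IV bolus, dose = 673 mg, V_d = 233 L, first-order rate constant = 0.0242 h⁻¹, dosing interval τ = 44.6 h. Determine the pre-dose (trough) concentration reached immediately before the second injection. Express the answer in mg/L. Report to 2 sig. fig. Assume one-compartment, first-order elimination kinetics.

C₀ per dose = Dose / Vd = 673 / 233 = 2.888 mg/L
Fraction remaining after one interval: r = e^(−kτ) = e^(−0.02420 × 44.6) = 0.3398
Before dose 2, 1 dose has been given (aged 1τ).
C_trough = C₀ × r = 2.888 × 0.3398 = 0.9813 mg/L

0.98 mg/L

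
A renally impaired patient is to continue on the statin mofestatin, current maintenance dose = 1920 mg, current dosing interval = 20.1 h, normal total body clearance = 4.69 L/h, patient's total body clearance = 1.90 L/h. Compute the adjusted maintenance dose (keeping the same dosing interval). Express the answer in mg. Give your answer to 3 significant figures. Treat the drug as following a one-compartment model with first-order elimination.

To keep the same average steady-state level, dosing rate must scale with clearance.
CL ratio = 1.90 / 4.69 = 0.4051
New dose (same interval) = 1920 × 0.4051 = 777.8 mg

778 mg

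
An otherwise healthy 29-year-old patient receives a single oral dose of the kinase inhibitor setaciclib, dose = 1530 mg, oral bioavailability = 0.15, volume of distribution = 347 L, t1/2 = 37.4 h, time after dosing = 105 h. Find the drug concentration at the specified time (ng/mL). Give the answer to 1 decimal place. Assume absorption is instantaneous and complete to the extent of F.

Amount reaching circulation = F × Dose = 0.15 × 1530 = 229.5 mg
C₀ = F·Dose / Vd = 229.5 / 347 = 0.6614 mg/L
k = ln2 / t½ = 0.693147 / 37.4 = 0.01853 h⁻¹
C = C₀ · e^(−k·t) = 0.6614 × e^(−0.01853 × 105)
  = 0.6614 × 0.1429 = 0.09451 mg/L
Convert: 0.09451 mg/L × 1000 = 94.51 ng/mL

94.5 ng/mL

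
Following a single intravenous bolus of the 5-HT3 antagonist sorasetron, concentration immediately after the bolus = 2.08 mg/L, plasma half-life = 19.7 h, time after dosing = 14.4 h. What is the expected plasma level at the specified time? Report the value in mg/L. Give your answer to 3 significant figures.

k = ln2 / t½ = 0.693147 / 19.7 = 0.03519 h⁻¹
C = C₀ · e^(−k·t) = 2.080 × e^(−0.03519 × 14.4)
  = 2.080 × 0.6025 = 1.253 mg/L

1.25 mg/L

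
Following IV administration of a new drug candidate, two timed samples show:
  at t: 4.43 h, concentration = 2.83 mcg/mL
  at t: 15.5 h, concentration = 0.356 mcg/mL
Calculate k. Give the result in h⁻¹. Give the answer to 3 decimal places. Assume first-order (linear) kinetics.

k = ln(C₁/C₂) / (t₂ − t₁) = ln(2.83/0.356) / (15.5 − 4.43)
  = 2.073 / 11.07 = 0.1873 h⁻¹

0.187 h⁻¹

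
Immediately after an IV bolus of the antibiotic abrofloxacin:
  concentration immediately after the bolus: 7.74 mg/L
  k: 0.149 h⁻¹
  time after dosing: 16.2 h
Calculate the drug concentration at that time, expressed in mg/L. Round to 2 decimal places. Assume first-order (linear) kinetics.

C = C₀ · e^(−k·t) = 7.740 × e^(−0.1490 × 16.2)
  = 7.740 × 0.08947 = 0.6925 mg/L

0.69 mg/L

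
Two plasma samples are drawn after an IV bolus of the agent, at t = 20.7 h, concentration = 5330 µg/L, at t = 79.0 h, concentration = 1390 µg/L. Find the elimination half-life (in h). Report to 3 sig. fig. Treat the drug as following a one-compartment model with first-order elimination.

k = ln(C₁/C₂) / (t₂ − t₁) = ln(5330/1390) / (79.0 − 20.7)
  = 1.344 / 58.30 = 0.02305 h⁻¹
t½ = ln2 / k = 0.693147 / 0.02305 = 30.07 h

30.1 h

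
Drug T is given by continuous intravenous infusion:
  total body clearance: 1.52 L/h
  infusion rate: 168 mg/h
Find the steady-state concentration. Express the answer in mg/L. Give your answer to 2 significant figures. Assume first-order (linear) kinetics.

At steady state Css = R₀ / CL = 168 / 1.520 = 110.5 mg/L

110 mg/L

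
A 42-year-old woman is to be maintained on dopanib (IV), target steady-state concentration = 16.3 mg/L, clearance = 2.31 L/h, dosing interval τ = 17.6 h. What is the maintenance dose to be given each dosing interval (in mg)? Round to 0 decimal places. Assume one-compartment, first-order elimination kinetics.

At steady state, Dose/τ = Css × CL.
Dose = Css × CL × τ = 16.3 × 2.310 × 17.6 = 662.7 mg

663 mg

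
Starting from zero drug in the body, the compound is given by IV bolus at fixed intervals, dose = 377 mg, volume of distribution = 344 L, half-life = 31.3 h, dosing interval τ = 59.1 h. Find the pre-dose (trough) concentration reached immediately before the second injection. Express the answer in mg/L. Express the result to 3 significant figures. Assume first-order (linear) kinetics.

C₀ per dose = Dose / Vd = 377 / 344 = 1.096 mg/L
k = ln2 / t½ = 0.693147 / 31.3 = 0.02215 h⁻¹
Fraction remaining after one interval: r = e^(−kτ) = e^(−0.02215 × 59.1) = 0.2701
Before dose 2, 1 dose has been given (aged 1τ).
C_trough = C₀ × r = 1.096 × 0.2701 = 0.2960 mg/L

0.296 mg/L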